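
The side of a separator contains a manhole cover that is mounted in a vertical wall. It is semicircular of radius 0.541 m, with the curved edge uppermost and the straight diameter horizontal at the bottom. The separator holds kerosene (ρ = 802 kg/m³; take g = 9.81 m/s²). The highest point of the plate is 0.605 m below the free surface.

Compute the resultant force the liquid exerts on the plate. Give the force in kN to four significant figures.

F ≈ 3.315 kN

γ = ρg = 802 × 9.81 / 1000 = 7.86762 kN/m³.
The centroid lies 4r/(3π) = 0.229608 m above the diameter, so r − 4r/(3π) = 0.541 − 0.229608 = 0.311392 m below the topmost point, so the centroid depth is h_c = 0.605 + 0.311392 = 0.916392 m.
A = πr²/2 = π × 0.541²/2 = 0.459742 m².
Resultant F = γ·h_c·A = 7.86762 × 0.916392 × 0.459742 = 3.31466 kN.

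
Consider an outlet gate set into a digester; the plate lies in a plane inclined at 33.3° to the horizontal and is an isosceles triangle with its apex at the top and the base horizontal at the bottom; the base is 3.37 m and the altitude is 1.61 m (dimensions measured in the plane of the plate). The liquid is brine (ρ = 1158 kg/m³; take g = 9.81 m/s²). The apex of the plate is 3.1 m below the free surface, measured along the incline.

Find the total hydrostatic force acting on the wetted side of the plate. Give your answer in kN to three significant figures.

γ = ρg = 1158 × 9.81 / 1000 = 11.35998 kN/m³.
Let θ = 33.3° be the plate's angle to the horizontal; measure y along the incline from where the plane meets the free surface. Vertical depth h = y·sinθ with sinθ = 0.549023.
With the apex up, the centroid sits 2h/3 = 2 × 1.61/3 = 1.07333 m below the apex, so y_c = 3.1 + 1.07333 = 4.17333 m and h_c = 4.17333 × 0.549023 = 2.29125 m.
A = ½ × 3.37 × 1.61 = 2.71285 m².
Resultant F = γ·h_c·A = 11.35998 × 2.29125 × 2.71285 = 70.6116 kN.

F ≈ 70.6 kN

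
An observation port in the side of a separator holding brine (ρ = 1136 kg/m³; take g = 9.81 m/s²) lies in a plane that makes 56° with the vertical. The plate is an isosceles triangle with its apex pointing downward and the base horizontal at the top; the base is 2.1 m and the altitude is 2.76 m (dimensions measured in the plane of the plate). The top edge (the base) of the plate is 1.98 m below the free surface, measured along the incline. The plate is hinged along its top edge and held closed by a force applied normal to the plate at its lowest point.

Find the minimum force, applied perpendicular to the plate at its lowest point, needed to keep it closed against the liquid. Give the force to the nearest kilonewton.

γ = ρg = 1136 × 9.81 / 1000 = 11.14416 kN/m³.
The plate makes 56° with the vertical, i.e. θ = 90° − 56° = 34° to the horizontal. Measuring y along the incline from the free-surface line, vertical depth h = y·sinθ with sinθ = 0.559193.
With the apex down, the centroid sits h/3 = 2.76/3 = 0.92 m below the base (the top edge), so y_c = 1.98 + 0.92 = 2.9 m and h_c = 2.9 × 0.559193 = 1.62166 m.
A = ½ × 2.1 × 2.76 = 2.898 m².
Resultant F = γ·h_c·A = 11.14416 × 1.62166 × 2.898 = 52.3728 kN.
I_c = b·h³/36 = 2.1 × 2.76³/36 = 1.22643 m⁴.
Centre of pressure: y_p = y_c + I_c/(y_c·A) = 2.9 + 1.22643/(2.9 × 2.898) = 2.9 + 0.145931 = 3.04593 m along the plane.
The resultant acts 0.92 + 0.145931 = 1.06593 m (along the plate) below the hinge at the top edge, so the moment about the hinge is M = F × 1.06593 = 52.3728 × 1.06593 = 55.8257 kN·m.
A normal force at the bottom, 2.76 m from the hinge, must supply this moment: P = 55.8257/2.76 = 20.2267 kN.

P ≈ 20 kN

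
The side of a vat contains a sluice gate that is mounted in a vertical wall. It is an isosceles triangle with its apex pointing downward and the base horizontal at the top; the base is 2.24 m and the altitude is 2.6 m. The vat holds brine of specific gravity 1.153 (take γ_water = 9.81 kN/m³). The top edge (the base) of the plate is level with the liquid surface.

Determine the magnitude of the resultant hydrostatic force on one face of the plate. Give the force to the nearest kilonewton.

γ = 1.153 × 9.81 = 11.31093 kN/m³.
With the apex down, the centroid sits h/3 = 2.6/3 = 0.866667 m below the base (the top edge), so the centroid depth is h_c = 0.866667 m.
A = ½ × 2.24 × 2.6 = 2.912 m².
Resultant F = γ·h_c·A = 11.31093 × 0.866667 × 2.912 = 28.5458 kN.

F ≈ 29 kN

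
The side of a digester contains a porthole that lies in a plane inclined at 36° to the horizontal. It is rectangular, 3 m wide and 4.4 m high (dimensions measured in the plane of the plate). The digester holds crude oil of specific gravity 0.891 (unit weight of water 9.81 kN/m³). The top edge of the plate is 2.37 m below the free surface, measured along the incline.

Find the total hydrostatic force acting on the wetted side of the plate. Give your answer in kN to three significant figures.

F ≈ 310 kN

γ = 0.891 × 9.81 = 8.74071 kN/m³.
Let θ = 36° be the plate's angle to the horizontal; measure y along the incline from where the plane meets the free surface. Vertical depth h = y·sinθ with sinθ = 0.587785.
The centroid lies 4.4/2 = 2.2 m below the top edge, so y_c = 2.37 + 2.2 = 4.57 m and h_c = 4.57 × 0.587785 = 2.68618 m.
A = 3 × 4.4 = 13.2 m².
Resultant F = γ·h_c·A = 8.74071 × 2.68618 × 13.2 = 309.924 kN.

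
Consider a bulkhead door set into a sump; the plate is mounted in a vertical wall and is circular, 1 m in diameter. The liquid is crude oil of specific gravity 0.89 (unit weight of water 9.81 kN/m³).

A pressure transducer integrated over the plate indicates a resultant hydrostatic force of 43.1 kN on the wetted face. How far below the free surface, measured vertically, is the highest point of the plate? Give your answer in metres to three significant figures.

d_top ≈ 5.79 m

γ = 0.89 × 9.81 = 8.7309 kN/m³.
A = π(0.5)² = 0.785398 m².
From F = γ·h_c·A, the centroid depth is h_c = 43.1/(8.7309 × 0.785398) = 6.28534 m.
The centroid is at the centre, 0.5 m below the top of the plate, so the highest point sits at h_top = 6.28534 − 0.5 = 5.78534 m below the surface.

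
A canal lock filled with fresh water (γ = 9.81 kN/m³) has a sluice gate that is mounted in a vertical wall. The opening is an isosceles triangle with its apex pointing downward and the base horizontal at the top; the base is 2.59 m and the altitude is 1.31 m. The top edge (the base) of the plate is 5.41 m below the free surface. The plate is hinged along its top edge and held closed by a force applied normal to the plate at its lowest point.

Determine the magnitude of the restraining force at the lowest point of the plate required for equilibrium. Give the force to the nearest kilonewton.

P ≈ 34 kN

γ = 9.81 kN/m³.
With the apex down, the centroid sits h/3 = 1.31/3 = 0.436667 m below the base (the top edge), so the centroid depth is h_c = 5.41 + 0.436667 = 5.84667 m.
A = ½ × 2.59 × 1.31 = 1.69645 m².
Resultant F = γ·h_c·A = 9.81 × 5.84667 × 1.69645 = 97.3013 kN.
I_c = b·h³/36 = 2.59 × 1.31³/36 = 0.161738 m⁴.
Centre of pressure: y_p = y_c + I_c/(y_c·A) = 5.84667 + 0.161738/(5.84667 × 1.69645) = 5.84667 + 0.0163066 = 5.86298 m along the plane.
The resultant acts 0.436667 + 0.0163066 = 0.452974 m (along the plate) below the hinge at the top edge, so the moment about the hinge is M = F × 0.452974 = 97.3013 × 0.452974 = 44.075 kN·m.
A normal force at the bottom, 1.31 m from the hinge, must supply this moment: P = 44.075/1.31 = 33.645 kN.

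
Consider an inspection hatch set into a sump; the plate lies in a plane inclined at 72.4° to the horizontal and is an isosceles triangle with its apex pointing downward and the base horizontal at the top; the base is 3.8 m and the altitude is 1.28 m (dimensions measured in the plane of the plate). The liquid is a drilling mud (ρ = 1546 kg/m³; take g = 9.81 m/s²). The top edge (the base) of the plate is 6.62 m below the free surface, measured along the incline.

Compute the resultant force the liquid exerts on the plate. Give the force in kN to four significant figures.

γ = ρg = 1546 × 9.81 / 1000 = 15.16626 kN/m³.
Let θ = 72.4° be the plate's angle to the horizontal; measure y along the incline from where the plane meets the free surface. Vertical depth h = y·sinθ with sinθ = 0.953191.
With the apex down, the centroid sits h/3 = 1.28/3 = 0.426667 m below the base (the top edge), so y_c = 6.62 + 0.426667 = 7.04667 m and h_c = 7.04667 × 0.953191 = 6.71682 m.
A = ½ × 3.8 × 1.28 = 2.432 m².
Resultant F = γ·h_c·A = 15.16626 × 6.71682 × 2.432 = 247.746 kN.

F ≈ 247.7 kN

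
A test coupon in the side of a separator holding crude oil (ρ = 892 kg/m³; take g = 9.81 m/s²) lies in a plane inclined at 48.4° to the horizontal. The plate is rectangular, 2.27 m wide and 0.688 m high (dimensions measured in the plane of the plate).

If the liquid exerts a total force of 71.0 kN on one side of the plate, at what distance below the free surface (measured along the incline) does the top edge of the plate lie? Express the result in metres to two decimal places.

y_top ≈ 6.60 m

γ = ρg = 892 × 9.81 / 1000 = 8.75052 kN/m³.
A = 2.27 × 0.688 = 1.56176 m².
From F = γ·h_c·A, the centroid depth is h_c = 71.0/(8.75052 × 1.56176) = 5.19529 m.
Let θ = 48.4° be the plate's angle to the horizontal; measure y along the incline from where the plane meets the free surface. Vertical depth h = y·sinθ with sinθ = 0.747798.
Along the incline, y_c = h_c/sinθ = 5.19529/0.747798 = 6.94745 m.
The centroid lies 0.688/2 = 0.344 m below the top edge, so the top edge sits at y_top = 6.94745 − 0.344 = 6.60345 m along the incline.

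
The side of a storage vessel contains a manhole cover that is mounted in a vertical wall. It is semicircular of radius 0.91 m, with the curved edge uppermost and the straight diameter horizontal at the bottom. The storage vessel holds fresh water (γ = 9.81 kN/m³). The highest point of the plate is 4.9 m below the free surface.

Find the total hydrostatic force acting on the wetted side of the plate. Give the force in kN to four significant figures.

F ≈ 69.21 kN

γ = 9.81 kN/m³.
The centroid lies 4r/(3π) = 0.386216 m above the diameter, so r − 4r/(3π) = 0.91 − 0.386216 = 0.523784 m below the topmost point, so the centroid depth is h_c = 4.9 + 0.523784 = 5.42378 m.
A = πr²/2 = π × 0.91²/2 = 1.30078 m².
Resultant F = γ·h_c·A = 9.81 × 5.42378 × 1.30078 = 69.211 kN.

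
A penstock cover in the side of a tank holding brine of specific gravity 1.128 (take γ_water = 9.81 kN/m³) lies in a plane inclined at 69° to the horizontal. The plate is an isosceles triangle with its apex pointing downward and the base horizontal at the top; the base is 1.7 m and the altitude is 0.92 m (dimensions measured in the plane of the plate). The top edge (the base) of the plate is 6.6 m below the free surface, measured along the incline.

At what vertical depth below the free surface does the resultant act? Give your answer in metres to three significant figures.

h_p = 6.45 m

γ = 1.128 × 9.81 = 11.06568 kN/m³.
Let θ = 69° be the plate's angle to the horizontal; measure y along the incline from where the plane meets the free surface. Vertical depth h = y·sinθ with sinθ = 0.933580.
With the apex down, the centroid sits h/3 = 0.92/3 = 0.306667 m below the base (the top edge), so y_c = 6.6 + 0.306667 = 6.90667 m and h_c = 6.90667 × 0.933580 = 6.44793 m.
A = ½ × 1.7 × 0.92 = 0.782 m².
Resultant F = γ·h_c·A = 11.06568 × 6.44793 × 0.782 = 55.7963 kN.
I_c = b·h³/36 = 1.7 × 0.92³/36 = 0.0367714 m⁴.
Centre of pressure: y_p = y_c + I_c/(y_c·A) = 6.90667 + 0.0367714/(6.90667 × 0.782) = 6.90667 + 0.00680824 = 6.91348 m along the plane.
Vertically, h_p = y_p·sinθ = 6.91348 × 0.933580 = 6.45429 m.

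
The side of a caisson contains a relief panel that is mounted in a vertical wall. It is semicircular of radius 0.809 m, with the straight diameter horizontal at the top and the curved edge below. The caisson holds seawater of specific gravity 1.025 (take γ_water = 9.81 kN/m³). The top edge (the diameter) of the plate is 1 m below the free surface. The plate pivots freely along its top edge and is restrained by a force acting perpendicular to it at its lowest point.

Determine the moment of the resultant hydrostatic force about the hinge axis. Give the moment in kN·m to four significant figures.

γ = 1.025 × 9.81 = 10.05525 kN/m³.
The centroid of a semicircle lies 4r/(3π) = 0.34335 m from the diameter, here below the top edge, so the centroid depth is h_c = 1 + 0.34335 = 1.34335 m.
A = πr²/2 = π × 0.809²/2 = 1.02806 m².
Resultant F = γ·h_c·A = 10.05525 × 1.34335 × 1.02806 = 13.8867 kN.
I_c = (π/8 − 8/(9π))·r⁴ = 0.109757 × 0.809⁴ = 0.0470139 m⁴.
Centre of pressure: y_p = y_c + I_c/(y_c·A) = 1.34335 + 0.0470139/(1.34335 × 1.02806) = 1.34335 + 0.0340423 = 1.37739 m along the plane.
The resultant acts 0.34335 + 0.0340423 = 0.377392 m (along the plate) below the hinge at the top edge, so the moment about the hinge is M = F × 0.377392 = 13.8867 × 0.377392 = 5.24073 kN·m.

M ≈ 5.241 kN·m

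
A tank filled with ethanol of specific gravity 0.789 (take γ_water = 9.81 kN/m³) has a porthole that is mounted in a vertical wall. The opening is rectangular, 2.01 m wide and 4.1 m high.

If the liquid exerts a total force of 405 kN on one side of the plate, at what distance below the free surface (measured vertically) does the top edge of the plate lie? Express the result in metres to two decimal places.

γ = 0.789 × 9.81 = 7.74009 kN/m³.
A = 2.01 × 4.1 = 8.241 m².
From F = γ·h_c·A, the centroid depth is h_c = 405/(7.74009 × 8.241) = 6.34935 m.
The centroid lies 4.1/2 = 2.05 m below the top edge, so the top edge sits at h_top = 6.34935 − 2.05 = 4.29935 m below the surface.

d_top ≈ 4.30 m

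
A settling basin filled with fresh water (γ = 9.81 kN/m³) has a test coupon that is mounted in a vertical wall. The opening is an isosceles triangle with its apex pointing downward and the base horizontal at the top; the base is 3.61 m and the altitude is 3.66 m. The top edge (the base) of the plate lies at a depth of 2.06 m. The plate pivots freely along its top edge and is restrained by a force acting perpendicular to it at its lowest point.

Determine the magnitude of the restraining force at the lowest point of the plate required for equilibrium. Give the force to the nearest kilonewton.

P ≈ 84 kN

γ = 9.81 kN/m³.
With the apex down, the centroid sits h/3 = 3.66/3 = 1.22 m below the base (the top edge), so the centroid depth is h_c = 2.06 + 1.22 = 3.28 m.
A = ½ × 3.61 × 3.66 = 6.6063 m².
Resultant F = γ·h_c·A = 9.81 × 3.28 × 6.6063 = 212.57 kN.
I_c = b·h³/36 = 3.61 × 3.66³/36 = 4.91641 m⁴.
Centre of pressure: y_p = y_c + I_c/(y_c·A) = 3.28 + 4.91641/(3.28 × 6.6063) = 3.28 + 0.22689 = 3.50689 m along the plane.
The resultant acts 1.22 + 0.22689 = 1.44689 m (along the plate) below the hinge at the top edge, so the moment about the hinge is M = F × 1.44689 = 212.57 × 1.44689 = 307.565 kN·m.
A normal force at the bottom, 3.66 m from the hinge, must supply this moment: P = 307.565/3.66 = 84.0342 kN.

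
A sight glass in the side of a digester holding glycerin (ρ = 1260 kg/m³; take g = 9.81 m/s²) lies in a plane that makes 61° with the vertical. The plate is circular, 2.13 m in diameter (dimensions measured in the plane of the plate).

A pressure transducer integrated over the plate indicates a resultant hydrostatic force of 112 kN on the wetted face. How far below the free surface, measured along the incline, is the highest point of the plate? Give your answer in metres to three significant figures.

y_top ≈ 4.18 m

γ = ρg = 1260 × 9.81 / 1000 = 12.3606 kN/m³.
A = π(1.065)² = 3.56327 m².
From F = γ·h_c·A, the centroid depth is h_c = 112/(12.3606 × 3.56327) = 2.5429 m.
The plate makes 61° with the vertical, i.e. θ = 90° − 61° = 29° to the horizontal. Measuring y along the incline from the free-surface line, vertical depth h = y·sinθ with sinθ = 0.484810.
Along the incline, y_c = h_c/sinθ = 2.5429/0.484810 = 5.24515 m.
The centroid is at the centre, 1.065 m below the top of the plate, so the highest point sits at y_top = 5.24515 − 1.065 = 4.18015 m along the incline.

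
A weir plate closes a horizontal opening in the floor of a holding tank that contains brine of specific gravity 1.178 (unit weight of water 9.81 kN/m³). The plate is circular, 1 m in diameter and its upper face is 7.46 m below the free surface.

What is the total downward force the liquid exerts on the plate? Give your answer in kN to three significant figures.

γ = 1.178 × 9.81 = 11.55618 kN/m³.
The plate is horizontal, so pressure is uniform at p = γ·h = 11.55618 × 7.46 = 86.2091 kN/m².
A = π(0.5)² = 0.785398 m².
F = p·A = 86.2091 × 0.785398 = 67.7085 kN.

F ≈ 67.7 kN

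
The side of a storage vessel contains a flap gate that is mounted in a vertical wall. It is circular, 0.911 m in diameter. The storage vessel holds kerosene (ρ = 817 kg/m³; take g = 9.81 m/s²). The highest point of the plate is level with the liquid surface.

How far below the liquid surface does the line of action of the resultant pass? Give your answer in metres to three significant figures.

h_p = 0.569 m

γ = ρg = 817 × 9.81 / 1000 = 8.01477 kN/m³.
The centroid is at the centre, 0.4555 m below the top of the plate, so the centroid depth is h_c = 0.4555 m.
A = π(0.4555)² = 0.651818 m².
Resultant F = γ·h_c·A = 8.01477 × 0.4555 × 0.651818 = 2.37961 kN.
I_c = πr⁴/4 = π × 0.4555⁴/4 = 0.0338099 m⁴.
Centre of pressure: y_p = y_c + I_c/(y_c·A) = 0.4555 + 0.0338099/(0.4555 × 0.651818) = 0.4555 + 0.113875 = 0.569375 m along the plane.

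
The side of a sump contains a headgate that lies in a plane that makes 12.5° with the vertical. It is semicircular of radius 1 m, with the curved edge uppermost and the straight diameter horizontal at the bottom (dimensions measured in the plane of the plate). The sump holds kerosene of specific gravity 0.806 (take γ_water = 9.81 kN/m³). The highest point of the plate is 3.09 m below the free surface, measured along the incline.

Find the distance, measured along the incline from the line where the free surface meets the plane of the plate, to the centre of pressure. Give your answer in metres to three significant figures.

γ = 0.806 × 9.81 = 7.90686 kN/m³.
The plate makes 12.5° with the vertical, i.e. θ = 90° − 12.5° = 77.5° to the horizontal. Measuring y along the incline from the free-surface line, vertical depth h = y·sinθ with sinθ = 0.976296.
The centroid lies 4r/(3π) = 0.424413 m above the diameter, so r − 4r/(3π) = 1 − 0.424413 = 0.575587 m below the topmost point, so y_c = 3.09 + 0.575587 = 3.66559 m and h_c = 3.66559 × 0.976296 = 3.5787 m.
A = πr²/2 = π × 1²/2 = 1.5708 m².
Resultant F = γ·h_c·A = 7.90686 × 3.5787 × 1.5708 = 44.4478 kN.
I_c = (π/8 − 8/(9π))·r⁴ = 0.109757 × 1⁴ = 0.109757 m⁴.
Centre of pressure: y_p = y_c + I_c/(y_c·A) = 3.66559 + 0.109757/(3.66559 × 1.5708) = 3.66559 + 0.019062 = 3.68465 m along the plane.

y_p = 3.68 m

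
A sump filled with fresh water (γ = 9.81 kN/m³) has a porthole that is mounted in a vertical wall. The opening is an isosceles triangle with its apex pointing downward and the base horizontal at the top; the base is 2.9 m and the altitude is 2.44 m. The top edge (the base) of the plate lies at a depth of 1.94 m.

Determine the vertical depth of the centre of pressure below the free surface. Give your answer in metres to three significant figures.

γ = 9.81 kN/m³.
With the apex down, the centroid sits h/3 = 2.44/3 = 0.813333 m below the base (the top edge), so the centroid depth is h_c = 1.94 + 0.813333 = 2.75333 m.
A = ½ × 2.9 × 2.44 = 3.538 m².
Resultant F = γ·h_c·A = 9.81 × 2.75333 × 3.538 = 95.562 kN.
I_c = b·h³/36 = 2.9 × 2.44³/36 = 1.17021 m⁴.
Centre of pressure: y_p = y_c + I_c/(y_c·A) = 2.75333 + 1.17021/(2.75333 × 3.538) = 2.75333 + 0.120129 = 2.87346 m along the plane.

h_p = 2.87 m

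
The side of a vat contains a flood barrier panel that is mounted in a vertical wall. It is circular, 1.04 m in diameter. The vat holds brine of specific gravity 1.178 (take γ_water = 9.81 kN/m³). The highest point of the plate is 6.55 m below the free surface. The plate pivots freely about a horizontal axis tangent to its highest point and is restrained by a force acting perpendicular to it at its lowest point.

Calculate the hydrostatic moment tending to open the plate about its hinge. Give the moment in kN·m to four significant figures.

M ≈ 36.75 kN·m

γ = 1.178 × 9.81 = 11.55618 kN/m³.
The centroid is at the centre, 0.52 m below the top of the plate, so the centroid depth is h_c = 6.55 + 0.52 = 7.07 m.
A = π(0.52)² = 0.849487 m².
Resultant F = γ·h_c·A = 11.55618 × 7.07 × 0.849487 = 69.405 kN.
I_c = πr⁴/4 = π × 0.52⁴/4 = 0.0574253 m⁴.
Centre of pressure: y_p = y_c + I_c/(y_c·A) = 7.07 + 0.0574253/(7.07 × 0.849487) = 7.07 + 0.00956152 = 7.07956 m along the plane.
The resultant acts 0.52 + 0.00956152 = 0.529562 m (along the plate) below the hinge at the top edge, so the moment about the hinge is M = F × 0.529562 = 69.405 × 0.529562 = 36.7543 kN·m.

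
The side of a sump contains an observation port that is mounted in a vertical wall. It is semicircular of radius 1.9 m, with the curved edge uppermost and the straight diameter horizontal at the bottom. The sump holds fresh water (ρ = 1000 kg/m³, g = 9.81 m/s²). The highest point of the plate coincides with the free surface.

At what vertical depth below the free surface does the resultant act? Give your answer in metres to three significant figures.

γ = ρg = 1000 × 9.81 = 9810 N/m³ = 9.81 kN/m³.
The centroid lies 4r/(3π) = 0.806385 m above the diameter, so r − 4r/(3π) = 1.9 − 0.806385 = 1.09361 m below the topmost point, so the centroid depth is h_c = 1.09361 m.
A = πr²/2 = π × 1.9²/2 = 5.67057 m².
Resultant F = γ·h_c·A = 9.81 × 1.09361 × 5.67057 = 60.8357 kN.
I_c = (π/8 − 8/(9π))·r⁴ = 0.109757 × 1.9⁴ = 1.43036 m⁴.
Centre of pressure: y_p = y_c + I_c/(y_c·A) = 1.09361 + 1.43036/(1.09361 × 5.67057) = 1.09361 + 0.230651 = 1.32426 m along the plane.

h_p = 1.32 m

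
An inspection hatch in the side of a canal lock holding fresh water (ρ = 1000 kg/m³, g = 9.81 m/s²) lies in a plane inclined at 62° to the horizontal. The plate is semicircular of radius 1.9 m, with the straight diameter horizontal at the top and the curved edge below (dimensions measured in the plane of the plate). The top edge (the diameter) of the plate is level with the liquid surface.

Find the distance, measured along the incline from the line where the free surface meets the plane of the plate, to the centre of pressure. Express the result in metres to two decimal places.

y_p = 1.12 m

γ = ρg = 1000 × 9.81 = 9810 N/m³ = 9.81 kN/m³.
Let θ = 62° be the plate's angle to the horizontal; measure y along the incline from where the plane meets the free surface. Vertical depth h = y·sinθ with sinθ = 0.882948.
The centroid of a semicircle lies 4r/(3π) = 0.806385 m from the diameter, here below the top edge, so y_c = 0.806385 m and h_c = 0.806385 × 0.882948 = 0.711996 m.
A = πr²/2 = π × 1.9²/2 = 5.67057 m².
Resultant F = γ·h_c·A = 9.81 × 0.711996 × 5.67057 = 39.6071 kN.
I_c = (π/8 − 8/(9π))·r⁴ = 0.109757 × 1.9⁴ = 1.43036 m⁴.
Centre of pressure: y_p = y_c + I_c/(y_c·A) = 0.806385 + 1.43036/(0.806385 × 5.67057) = 0.806385 + 0.312807 = 1.11919 m along the plane.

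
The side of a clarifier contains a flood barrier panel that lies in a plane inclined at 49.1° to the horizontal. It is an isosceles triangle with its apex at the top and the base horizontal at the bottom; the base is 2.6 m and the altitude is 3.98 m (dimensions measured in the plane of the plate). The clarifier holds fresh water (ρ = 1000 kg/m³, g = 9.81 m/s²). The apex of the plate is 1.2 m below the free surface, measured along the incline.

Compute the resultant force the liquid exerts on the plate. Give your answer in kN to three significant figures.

F ≈ 148 kN

γ = ρg = 1000 × 9.81 = 9810 N/m³ = 9.81 kN/m³.
Let θ = 49.1° be the plate's angle to the horizontal; measure y along the incline from where the plane meets the free surface. Vertical depth h = y·sinθ with sinθ = 0.755853.
With the apex up, the centroid sits 2h/3 = 2 × 3.98/3 = 2.65333 m below the apex, so y_c = 1.2 + 2.65333 = 3.85333 m and h_c = 3.85333 × 0.755853 = 2.91255 m.
A = ½ × 2.6 × 3.98 = 5.174 m².
Resultant F = γ·h_c·A = 9.81 × 2.91255 × 5.174 = 147.832 kN.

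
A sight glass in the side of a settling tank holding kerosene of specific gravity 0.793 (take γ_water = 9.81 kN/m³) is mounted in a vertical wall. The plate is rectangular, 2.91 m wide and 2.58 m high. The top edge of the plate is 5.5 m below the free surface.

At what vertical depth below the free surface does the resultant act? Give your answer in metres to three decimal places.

h_p = 6.872 m

γ = 0.793 × 9.81 = 7.77933 kN/m³.
The centroid lies 2.58/2 = 1.29 m below the top edge, so the centroid depth is h_c = 5.5 + 1.29 = 6.79 m.
A = 2.91 × 2.58 = 7.5078 m².
Resultant F = γ·h_c·A = 7.77933 × 6.79 × 7.5078 = 396.574 kN.
I_c = b·h³/12 = 2.91 × 2.58³/12 = 4.16458 m⁴.
Centre of pressure: y_p = y_c + I_c/(y_c·A) = 6.79 + 4.16458/(6.79 × 7.5078) = 6.79 + 0.0816937 = 6.87169 m along the plane.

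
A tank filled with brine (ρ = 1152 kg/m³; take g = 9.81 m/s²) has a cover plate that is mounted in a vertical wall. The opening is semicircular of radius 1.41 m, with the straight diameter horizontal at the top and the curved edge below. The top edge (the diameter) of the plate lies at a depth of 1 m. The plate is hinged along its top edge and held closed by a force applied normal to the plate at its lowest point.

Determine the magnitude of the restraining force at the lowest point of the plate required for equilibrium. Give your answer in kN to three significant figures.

γ = ρg = 1152 × 9.81 / 1000 = 11.30112 kN/m³.
The centroid of a semicircle lies 4r/(3π) = 0.598423 m from the diameter, here below the top edge, so the centroid depth is h_c = 1 + 0.598423 = 1.59842 m.
A = πr²/2 = π × 1.41²/2 = 3.1229 m².
Resultant F = γ·h_c·A = 11.30112 × 1.59842 × 3.1229 = 56.4119 kN.
I_c = (π/8 − 8/(9π))·r⁴ = 0.109757 × 1.41⁴ = 0.433819 m⁴.
Centre of pressure: y_p = y_c + I_c/(y_c·A) = 1.59842 + 0.433819/(1.59842 × 3.1229) = 1.59842 + 0.086908 = 1.68533 m along the plane.
The resultant acts 0.598423 + 0.086908 = 0.685331 m (along the plate) below the hinge at the top edge, so the moment about the hinge is M = F × 0.685331 = 56.4119 × 0.685331 = 38.6608 kN·m.
A normal force at the bottom, 1.41 m from the hinge, must supply this moment: P = 38.6608/1.41 = 27.419 kN.

P ≈ 27.4 kN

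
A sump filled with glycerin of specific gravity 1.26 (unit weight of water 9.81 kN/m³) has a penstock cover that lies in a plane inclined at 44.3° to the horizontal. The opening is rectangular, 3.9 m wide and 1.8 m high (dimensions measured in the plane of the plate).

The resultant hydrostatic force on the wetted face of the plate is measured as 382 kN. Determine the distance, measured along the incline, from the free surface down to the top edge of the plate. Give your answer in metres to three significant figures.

γ = 1.26 × 9.81 = 12.3606 kN/m³.
A = 3.9 × 1.8 = 7.02 m².
From F = γ·h_c·A, the centroid depth is h_c = 382/(12.3606 × 7.02) = 4.40237 m.
Let θ = 44.3° be the plate's angle to the horizontal; measure y along the incline from where the plane meets the free surface. Vertical depth h = y·sinθ with sinθ = 0.698415.
Along the incline, y_c = h_c/sinθ = 4.40237/0.698415 = 6.30337 m.
The centroid lies 1.8/2 = 0.9 m below the top edge, so the top edge sits at y_top = 6.30337 − 0.9 = 5.40337 m along the incline.

y_top ≈ 5.40 m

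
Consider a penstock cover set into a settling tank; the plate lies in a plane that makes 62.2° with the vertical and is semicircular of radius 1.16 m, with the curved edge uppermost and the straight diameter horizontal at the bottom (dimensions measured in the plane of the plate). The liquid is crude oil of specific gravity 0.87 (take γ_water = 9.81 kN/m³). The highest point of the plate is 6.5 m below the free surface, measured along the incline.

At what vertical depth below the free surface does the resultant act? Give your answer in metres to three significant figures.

γ = 0.87 × 9.81 = 8.5347 kN/m³.
The plate makes 62.2° with the vertical, i.e. θ = 90° − 62.2° = 27.8° to the horizontal. Measuring y along the incline from the free-surface line, vertical depth h = y·sinθ with sinθ = 0.466387.
The centroid lies 4r/(3π) = 0.492319 m above the diameter, so r − 4r/(3π) = 1.16 − 0.492319 = 0.667681 m below the topmost point, so y_c = 6.5 + 0.667681 = 7.16768 m and h_c = 7.16768 × 0.466387 = 3.34291 m.
A = πr²/2 = π × 1.16²/2 = 2.11366 m².
Resultant F = γ·h_c·A = 8.5347 × 3.34291 × 2.11366 = 60.3043 kN.
I_c = (π/8 − 8/(9π))·r⁴ = 0.109757 × 1.16⁴ = 0.19873 m⁴.
Centre of pressure: y_p = y_c + I_c/(y_c·A) = 7.16768 + 0.19873/(7.16768 × 2.11366) = 7.16768 + 0.0131175 = 7.1808 m along the plane.
Vertically, h_p = y_p·sinθ = 7.1808 × 0.466387 = 3.34903 m.

h_p = 3.35 m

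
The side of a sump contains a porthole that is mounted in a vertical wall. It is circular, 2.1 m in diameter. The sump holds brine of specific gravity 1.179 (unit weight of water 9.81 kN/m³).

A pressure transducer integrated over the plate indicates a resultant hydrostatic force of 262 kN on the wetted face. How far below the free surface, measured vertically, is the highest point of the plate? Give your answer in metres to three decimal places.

γ = 1.179 × 9.81 = 11.56599 kN/m³.
A = π(1.05)² = 3.46361 m².
From F = γ·h_c·A, the centroid depth is h_c = 262/(11.56599 × 3.46361) = 6.54018 m.
The centroid is at the centre, 1.05 m below the top of the plate, so the highest point sits at h_top = 6.54018 − 1.05 = 5.49018 m below the surface.

d_top ≈ 5.490 m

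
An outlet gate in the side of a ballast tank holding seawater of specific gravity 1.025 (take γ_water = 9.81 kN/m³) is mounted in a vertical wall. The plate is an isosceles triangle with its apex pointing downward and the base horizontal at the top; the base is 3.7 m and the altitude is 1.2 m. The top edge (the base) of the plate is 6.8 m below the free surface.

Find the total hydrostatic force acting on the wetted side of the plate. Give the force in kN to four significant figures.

F ≈ 160.7 kN

γ = 1.025 × 9.81 = 10.05525 kN/m³.
With the apex down, the centroid sits h/3 = 1.2/3 = 0.4 m below the base (the top edge), so the centroid depth is h_c = 6.8 + 0.4 = 7.2 m.
A = ½ × 3.7 × 1.2 = 2.22 m².
Resultant F = γ·h_c·A = 10.05525 × 7.2 × 2.22 = 160.723 kN.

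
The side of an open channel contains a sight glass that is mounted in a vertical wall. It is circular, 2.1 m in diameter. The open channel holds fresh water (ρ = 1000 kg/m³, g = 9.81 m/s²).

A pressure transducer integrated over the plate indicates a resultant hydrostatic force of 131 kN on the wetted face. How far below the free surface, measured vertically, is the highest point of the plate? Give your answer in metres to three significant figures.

γ = ρg = 1000 × 9.81 = 9810 N/m³ = 9.81 kN/m³.
A = π(1.05)² = 3.46361 m².
From F = γ·h_c·A, the centroid depth is h_c = 131/(9.81 × 3.46361) = 3.85543 m.
The centroid is at the centre, 1.05 m below the top of the plate, so the highest point sits at h_top = 3.85543 − 1.05 = 2.80543 m below the surface.

d_top ≈ 2.81 m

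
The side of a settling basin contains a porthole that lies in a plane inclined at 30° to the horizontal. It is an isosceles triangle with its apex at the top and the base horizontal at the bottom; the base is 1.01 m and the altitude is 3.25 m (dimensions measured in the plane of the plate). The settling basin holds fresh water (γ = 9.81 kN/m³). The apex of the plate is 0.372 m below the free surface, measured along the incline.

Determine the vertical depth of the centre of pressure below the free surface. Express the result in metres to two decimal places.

h_p = 1.38 m

γ = 9.81 kN/m³.
Let θ = 30° be the plate's angle to the horizontal; measure y along the incline from where the plane meets the free surface. Vertical depth h = y·sinθ with sinθ = 0.500000.
With the apex up, the centroid sits 2h/3 = 2 × 3.25/3 = 2.16667 m below the apex, so y_c = 0.372 + 2.16667 = 2.53867 m and h_c = 2.53867 × 0.500000 = 1.26934 m.
A = ½ × 1.01 × 3.25 = 1.64125 m².
Resultant F = γ·h_c·A = 9.81 × 1.26934 × 1.64125 = 20.4372 kN.
I_c = b·h³/36 = 1.01 × 3.25³/36 = 0.963095 m⁴.
Centre of pressure: y_p = y_c + I_c/(y_c·A) = 2.53867 + 0.963095/(2.53867 × 1.64125) = 2.53867 + 0.231147 = 2.76982 m along the plane.
Vertically, h_p = y_p·sinθ = 2.76982 × 0.500000 = 1.38491 m.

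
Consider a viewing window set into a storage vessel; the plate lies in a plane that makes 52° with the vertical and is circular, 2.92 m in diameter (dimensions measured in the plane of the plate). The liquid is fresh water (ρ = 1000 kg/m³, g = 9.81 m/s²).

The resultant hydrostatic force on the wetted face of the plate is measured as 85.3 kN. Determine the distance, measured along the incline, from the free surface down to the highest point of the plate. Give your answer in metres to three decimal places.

y_top ≈ 0.649 m

γ = ρg = 1000 × 9.81 = 9810 N/m³ = 9.81 kN/m³.
A = π(1.46)² = 6.69662 m².
From F = γ·h_c·A, the centroid depth is h_c = 85.3/(9.81 × 6.69662) = 1.29845 m.
The plate makes 52° with the vertical, i.e. θ = 90° − 52° = 38° to the horizontal. Measuring y along the incline from the free-surface line, vertical depth h = y·sinθ with sinθ = 0.615661.
Along the incline, y_c = h_c/sinθ = 1.29845/0.615661 = 2.10903 m.
The centroid is at the centre, 1.46 m below the top of the plate, so the highest point sits at y_top = 2.10903 − 1.46 = 0.64903 m along the incline.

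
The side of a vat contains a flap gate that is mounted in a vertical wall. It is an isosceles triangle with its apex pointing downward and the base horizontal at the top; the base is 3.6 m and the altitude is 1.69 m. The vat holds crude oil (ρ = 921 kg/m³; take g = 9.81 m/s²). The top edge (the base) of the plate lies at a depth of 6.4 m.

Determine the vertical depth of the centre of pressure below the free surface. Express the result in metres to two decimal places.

h_p = 6.99 m

γ = ρg = 921 × 9.81 / 1000 = 9.03501 kN/m³.
With the apex down, the centroid sits h/3 = 1.69/3 = 0.563333 m below the base (the top edge), so the centroid depth is h_c = 6.4 + 0.563333 = 6.96333 m.
A = ½ × 3.6 × 1.69 = 3.042 m².
Resultant F = γ·h_c·A = 9.03501 × 6.96333 × 3.042 = 191.384 kN.
I_c = b·h³/36 = 3.6 × 1.69³/36 = 0.482681 m⁴.
Centre of pressure: y_p = y_c + I_c/(y_c·A) = 6.96333 + 0.482681/(6.96333 × 3.042) = 6.96333 + 0.0227868 = 6.98612 m along the plane.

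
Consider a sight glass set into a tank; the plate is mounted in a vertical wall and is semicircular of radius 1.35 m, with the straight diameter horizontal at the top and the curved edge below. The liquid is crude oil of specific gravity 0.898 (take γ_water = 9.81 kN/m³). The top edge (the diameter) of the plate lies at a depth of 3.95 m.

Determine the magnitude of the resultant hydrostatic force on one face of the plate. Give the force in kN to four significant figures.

F ≈ 114.1 kN

γ = 0.898 × 9.81 = 8.80938 kN/m³.
The centroid of a semicircle lies 4r/(3π) = 0.572958 m from the diameter, here below the top edge, so the centroid depth is h_c = 3.95 + 0.572958 = 4.52296 m.
A = πr²/2 = π × 1.35²/2 = 2.86278 m².
Resultant F = γ·h_c·A = 8.80938 × 4.52296 × 2.86278 = 114.066 kN.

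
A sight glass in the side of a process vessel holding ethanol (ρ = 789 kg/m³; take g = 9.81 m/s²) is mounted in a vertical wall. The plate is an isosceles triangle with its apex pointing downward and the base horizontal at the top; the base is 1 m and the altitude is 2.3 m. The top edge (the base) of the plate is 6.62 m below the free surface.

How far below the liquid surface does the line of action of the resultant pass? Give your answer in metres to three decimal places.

h_p = 7.426 m

γ = ρg = 789 × 9.81 / 1000 = 7.74009 kN/m³.
With the apex down, the centroid sits h/3 = 2.3/3 = 0.766667 m below the base (the top edge), so the centroid depth is h_c = 6.62 + 0.766667 = 7.38667 m.
A = ½ × 1 × 2.3 = 1.15 m².
Resultant F = γ·h_c·A = 7.74009 × 7.38667 × 1.15 = 65.7495 kN.
I_c = b·h³/36 = 1 × 2.3³/36 = 0.337972 m⁴.
Centre of pressure: y_p = y_c + I_c/(y_c·A) = 7.38667 + 0.337972/(7.38667 × 1.15) = 7.38667 + 0.0397864 = 7.42646 m along the plane.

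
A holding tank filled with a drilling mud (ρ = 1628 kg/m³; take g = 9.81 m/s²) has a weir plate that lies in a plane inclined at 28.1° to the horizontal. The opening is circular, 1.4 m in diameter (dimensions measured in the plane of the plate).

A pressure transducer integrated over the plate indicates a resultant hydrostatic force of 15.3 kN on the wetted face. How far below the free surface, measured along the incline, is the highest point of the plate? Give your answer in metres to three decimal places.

y_top ≈ 0.621 m

γ = ρg = 1628 × 9.81 / 1000 = 15.97068 kN/m³.
A = π(0.7)² = 1.53938 m².
From F = γ·h_c·A, the centroid depth is h_c = 15.3/(15.97068 × 1.53938) = 0.622332 m.
Let θ = 28.1° be the plate's angle to the horizontal; measure y along the incline from where the plane meets the free surface. Vertical depth h = y·sinθ with sinθ = 0.471012.
Along the incline, y_c = h_c/sinθ = 0.622332/0.471012 = 1.32127 m.
The centroid is at the centre, 0.7 m below the top of the plate, so the highest point sits at y_top = 1.32127 − 0.7 = 0.62127 m along the incline.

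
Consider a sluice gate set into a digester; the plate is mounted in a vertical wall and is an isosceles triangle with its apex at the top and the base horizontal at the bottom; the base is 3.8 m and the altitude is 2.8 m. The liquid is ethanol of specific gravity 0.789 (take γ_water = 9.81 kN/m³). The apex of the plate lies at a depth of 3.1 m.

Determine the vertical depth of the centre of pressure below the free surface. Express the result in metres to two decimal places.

h_p = 5.05 m

γ = 0.789 × 9.81 = 7.74009 kN/m³.
With the apex up, the centroid sits 2h/3 = 2 × 2.8/3 = 1.86667 m below the apex, so the centroid depth is h_c = 3.1 + 1.86667 = 4.96667 m.
A = ½ × 3.8 × 2.8 = 5.32 m².
Resultant F = γ·h_c·A = 7.74009 × 4.96667 × 5.32 = 204.514 kN.
I_c = b·h³/36 = 3.8 × 2.8³/36 = 2.31716 m⁴.
Centre of pressure: y_p = y_c + I_c/(y_c·A) = 4.96667 + 2.31716/(4.96667 × 5.32) = 4.96667 + 0.0876959 = 5.05437 m along the plane.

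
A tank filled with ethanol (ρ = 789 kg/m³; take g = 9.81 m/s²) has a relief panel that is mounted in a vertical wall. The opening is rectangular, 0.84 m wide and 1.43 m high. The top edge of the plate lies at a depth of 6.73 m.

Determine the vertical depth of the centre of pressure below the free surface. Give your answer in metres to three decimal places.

γ = ρg = 789 × 9.81 / 1000 = 7.74009 kN/m³.
The centroid lies 1.43/2 = 0.715 m below the top edge, so the centroid depth is h_c = 6.73 + 0.715 = 7.445 m.
A = 0.84 × 1.43 = 1.2012 m².
Resultant F = γ·h_c·A = 7.74009 × 7.445 × 1.2012 = 69.2191 kN.
I_c = b·h³/12 = 0.84 × 1.43³/12 = 0.204694 m⁴.
Centre of pressure: y_p = y_c + I_c/(y_c·A) = 7.445 + 0.204694/(7.445 × 1.2012) = 7.445 + 0.0228889 = 7.46789 m along the plane.

h_p = 7.468 m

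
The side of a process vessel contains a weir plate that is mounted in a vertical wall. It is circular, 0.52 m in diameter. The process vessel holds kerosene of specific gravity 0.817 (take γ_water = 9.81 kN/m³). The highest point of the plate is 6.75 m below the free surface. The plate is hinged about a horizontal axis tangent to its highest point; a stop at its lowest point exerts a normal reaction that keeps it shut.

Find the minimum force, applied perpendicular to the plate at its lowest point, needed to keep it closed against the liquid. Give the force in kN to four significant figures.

γ = 0.817 × 9.81 = 8.01477 kN/m³.
The centroid is at the centre, 0.26 m below the top of the plate, so the centroid depth is h_c = 6.75 + 0.26 = 7.01 m.
A = π(0.26)² = 0.212372 m².
Resultant F = γ·h_c·A = 8.01477 × 7.01 × 0.212372 = 11.9318 kN.
I_c = πr⁴/4 = π × 0.26⁴/4 = 0.00358908 m⁴.
Centre of pressure: y_p = y_c + I_c/(y_c·A) = 7.01 + 0.00358908/(7.01 × 0.212372) = 7.01 + 0.00241084 = 7.01241 m along the plane.
The resultant acts 0.26 + 0.00241084 = 0.262411 m (along the plate) below the hinge at the top edge, so the moment about the hinge is M = F × 0.262411 = 11.9318 × 0.262411 = 3.13104 kN·m.
A normal force at the bottom, 0.52 m from the hinge, must supply this moment: P = 3.13104/0.52 = 6.02123 kN.

P ≈ 6.021 kN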